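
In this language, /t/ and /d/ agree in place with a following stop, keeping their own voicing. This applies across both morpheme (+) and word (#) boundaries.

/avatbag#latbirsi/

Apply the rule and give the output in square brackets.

[avapbag#lapbirsi]

/t/ before /b/ (labial) → [p]
/t/ before /b/ (labial) → [p]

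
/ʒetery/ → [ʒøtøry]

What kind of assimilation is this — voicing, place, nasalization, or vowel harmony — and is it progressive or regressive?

vowel harmony, regressive

/e/→[ø] /e/→[ø].
Vowels agree with the last vowel, so the harmony is regressive.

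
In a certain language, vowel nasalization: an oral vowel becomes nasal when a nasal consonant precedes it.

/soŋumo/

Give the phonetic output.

[soŋũmõ]

/u/ after nasal /ŋ/ → [ũ]
/o/ after nasal /m/ → [õ]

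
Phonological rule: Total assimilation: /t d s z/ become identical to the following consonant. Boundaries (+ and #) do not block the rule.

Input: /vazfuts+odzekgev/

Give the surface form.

[vaffuss+ozzekgev]

/z/ before /f/ → [f] (total assimilation)
/t/ before /s/ → [s] (total assimilation)
/d/ before /z/ → [z] (total assimilation)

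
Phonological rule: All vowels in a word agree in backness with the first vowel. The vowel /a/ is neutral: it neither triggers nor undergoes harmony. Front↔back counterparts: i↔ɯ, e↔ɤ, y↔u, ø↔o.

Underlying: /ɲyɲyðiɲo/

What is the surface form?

[ɲyɲyðiɲø]

/o/ harmonizes with /y/ ([-back]) → [ø]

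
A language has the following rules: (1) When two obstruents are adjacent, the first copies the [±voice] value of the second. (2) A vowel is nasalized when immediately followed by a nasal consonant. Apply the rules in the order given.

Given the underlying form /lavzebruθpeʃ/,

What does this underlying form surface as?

Rule 1: no segment meets the rule's conditions; no change.
After rule 1: lavzebruθpeʃ
Rule 2: no segment meets the rule's conditions; no change.

[lavzebruθpeʃ]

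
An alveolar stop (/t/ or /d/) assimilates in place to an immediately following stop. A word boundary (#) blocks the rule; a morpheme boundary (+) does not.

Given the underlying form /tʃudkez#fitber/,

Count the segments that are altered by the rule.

2

/d/ before /k/ (velar) → [g]
/t/ before /b/ (labial) → [p]
2 segments change.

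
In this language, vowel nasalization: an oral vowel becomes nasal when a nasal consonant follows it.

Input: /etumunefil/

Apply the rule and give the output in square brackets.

[etũmũnefil]

/u/ before nasal /m/ → [ũ]
/u/ before nasal /n/ → [ũ]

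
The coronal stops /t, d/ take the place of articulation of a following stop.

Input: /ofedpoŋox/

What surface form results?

/d/ before /p/ (labial) → [b]

[ofebpoŋox]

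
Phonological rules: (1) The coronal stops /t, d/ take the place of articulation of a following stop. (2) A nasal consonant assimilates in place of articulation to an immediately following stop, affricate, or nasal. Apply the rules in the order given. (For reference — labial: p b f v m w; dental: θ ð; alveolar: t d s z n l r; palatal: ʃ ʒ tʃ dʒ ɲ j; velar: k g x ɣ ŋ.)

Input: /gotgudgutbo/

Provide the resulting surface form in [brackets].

Rule 1: /t/ before /g/ (velar) → [k]
Rule 1: /d/ before /g/ (velar) → [g]
Rule 1: /t/ before /b/ (labial) → [p]
After rule 1: gokguggupbo
Rule 2: no segment meets the rule's conditions; no change.

[gokguggupbo]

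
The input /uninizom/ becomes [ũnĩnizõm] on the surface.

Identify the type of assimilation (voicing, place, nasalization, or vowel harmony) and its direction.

nasalization, regressive

/u/→[ũ] /i/→[ĩ] /o/→[õ].
Each target copies a feature from the following segment, so the direction is regressive.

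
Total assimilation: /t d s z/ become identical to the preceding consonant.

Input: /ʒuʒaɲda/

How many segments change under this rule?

/d/ after /ɲ/ → [ɲ] (total assimilation)
1 segment changes.

1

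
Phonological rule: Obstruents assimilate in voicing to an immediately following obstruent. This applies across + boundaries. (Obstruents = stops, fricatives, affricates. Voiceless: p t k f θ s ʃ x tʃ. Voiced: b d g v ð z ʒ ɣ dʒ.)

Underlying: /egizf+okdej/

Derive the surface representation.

[egisf+ogdej]

/z/ before /f/ (voiceless) → [s]
/k/ before /d/ (voiced) → [g]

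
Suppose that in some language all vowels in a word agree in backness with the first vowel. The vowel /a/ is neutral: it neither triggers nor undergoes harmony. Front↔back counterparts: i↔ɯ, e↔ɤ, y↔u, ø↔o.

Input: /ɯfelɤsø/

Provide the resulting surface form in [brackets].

/e/ harmonizes with /ɯ/ ([+back]) → [ɤ]
/ø/ harmonizes with /ɯ/ ([+back]) → [o]

[ɯfɤlɤso]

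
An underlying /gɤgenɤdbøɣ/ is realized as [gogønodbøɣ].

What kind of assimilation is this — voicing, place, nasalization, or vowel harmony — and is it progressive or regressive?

/ɤ/→[o] /e/→[ø] /ɤ/→[o].
Vowels agree with the last vowel, so the harmony is regressive.

vowel harmony, regressive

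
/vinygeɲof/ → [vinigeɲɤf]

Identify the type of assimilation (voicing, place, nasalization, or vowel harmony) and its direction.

vowel harmony, progressive

/y/→[i] /o/→[ɤ].
Vowels agree with the first vowel, so the harmony is progressive.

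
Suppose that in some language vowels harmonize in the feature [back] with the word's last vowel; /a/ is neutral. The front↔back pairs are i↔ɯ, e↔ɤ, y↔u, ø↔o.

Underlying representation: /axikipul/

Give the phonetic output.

/i/ harmonizes with /u/ ([+back]) → [ɯ]
/i/ harmonizes with /u/ ([+back]) → [ɯ]

[axɯkɯpul]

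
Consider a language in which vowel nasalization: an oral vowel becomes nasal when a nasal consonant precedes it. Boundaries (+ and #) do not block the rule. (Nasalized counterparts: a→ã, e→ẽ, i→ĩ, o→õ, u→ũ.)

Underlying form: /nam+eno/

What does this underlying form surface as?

[nãm+ẽnõ]

/a/ after nasal /n/ → [ã]
/e/ after nasal /m/ → [ẽ]
/o/ after nasal /n/ → [õ]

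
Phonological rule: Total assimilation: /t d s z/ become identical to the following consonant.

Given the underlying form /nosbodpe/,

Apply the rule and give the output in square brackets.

/s/ before /b/ → [b] (total assimilation)
/d/ before /p/ → [p] (total assimilation)

[nobboppe]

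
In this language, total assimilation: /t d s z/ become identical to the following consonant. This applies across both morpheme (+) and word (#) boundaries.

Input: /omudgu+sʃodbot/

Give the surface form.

/d/ before /g/ → [g] (total assimilation)
/s/ before /ʃ/ → [ʃ] (total assimilation)
/d/ before /b/ → [b] (total assimilation)

[omuggu+ʃʃobbot]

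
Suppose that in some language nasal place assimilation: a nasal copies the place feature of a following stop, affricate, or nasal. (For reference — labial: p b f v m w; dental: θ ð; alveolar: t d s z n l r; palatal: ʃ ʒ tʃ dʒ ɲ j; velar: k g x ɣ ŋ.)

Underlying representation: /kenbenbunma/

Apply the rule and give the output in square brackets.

[kembembumma]

/n/ before /b/ (labial) → [m]
/n/ before /b/ (labial) → [m]
/n/ before /m/ (labial) → [m]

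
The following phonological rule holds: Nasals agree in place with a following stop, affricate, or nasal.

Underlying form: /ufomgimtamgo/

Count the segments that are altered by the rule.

3

/m/ before /g/ (velar) → [ŋ]
/m/ before /t/ (alveolar) → [n]
/m/ before /g/ (velar) → [ŋ]
3 segments change.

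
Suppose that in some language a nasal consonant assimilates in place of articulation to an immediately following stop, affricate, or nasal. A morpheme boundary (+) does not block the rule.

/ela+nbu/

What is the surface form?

[ela+mbu]

/n/ before /b/ (labial) → [m]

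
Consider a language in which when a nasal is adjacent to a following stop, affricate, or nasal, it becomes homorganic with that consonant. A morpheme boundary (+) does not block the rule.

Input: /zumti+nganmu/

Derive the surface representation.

[zunti+ŋgammu]

/m/ before /t/ (alveolar) → [n]
/n/ before /g/ (velar) → [ŋ]
/n/ before /m/ (labial) → [m]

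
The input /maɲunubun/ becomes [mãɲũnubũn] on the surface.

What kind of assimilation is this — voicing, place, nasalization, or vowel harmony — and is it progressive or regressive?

/a/→[ã] /u/→[ũ] /u/→[ũ].
Each target copies a feature from the following segment, so the direction is regressive.

nasalization, regressive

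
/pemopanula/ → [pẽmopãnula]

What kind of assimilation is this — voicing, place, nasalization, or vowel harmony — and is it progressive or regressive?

nasalization, regressive

/e/→[ẽ] /a/→[ã].
Each target copies a feature from the following segment, so the direction is regressive.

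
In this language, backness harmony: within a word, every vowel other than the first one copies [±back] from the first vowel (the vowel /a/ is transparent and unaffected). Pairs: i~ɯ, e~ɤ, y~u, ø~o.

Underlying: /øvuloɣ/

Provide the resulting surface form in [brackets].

[øvyløɣ]

/u/ harmonizes with /ø/ ([-back]) → [y]
/o/ harmonizes with /ø/ ([-back]) → [ø]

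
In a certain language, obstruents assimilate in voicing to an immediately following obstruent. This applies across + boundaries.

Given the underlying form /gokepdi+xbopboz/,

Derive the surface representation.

/p/ before /d/ (voiced) → [b]
/x/ before /b/ (voiced) → [ɣ]
/p/ before /b/ (voiced) → [b]

[gokebdi+ɣbobboz]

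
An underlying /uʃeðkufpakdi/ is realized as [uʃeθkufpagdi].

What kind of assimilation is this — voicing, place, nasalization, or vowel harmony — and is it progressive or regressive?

/ð/→[θ] /k/→[g].
Each target copies a feature from the following segment, so the direction is regressive.

voicing assimilation, regressive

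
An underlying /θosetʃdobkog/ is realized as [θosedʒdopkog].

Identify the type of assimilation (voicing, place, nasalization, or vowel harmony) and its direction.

/tʃ/→[dʒ] /b/→[p].
Each target copies a feature from the following segment, so the direction is regressive.

voicing assimilation, regressive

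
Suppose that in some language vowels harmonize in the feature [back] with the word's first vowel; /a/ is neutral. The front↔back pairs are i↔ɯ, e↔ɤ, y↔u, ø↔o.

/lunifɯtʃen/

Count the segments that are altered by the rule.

/i/ harmonizes with /u/ ([+back]) → [ɯ]
/e/ harmonizes with /u/ ([+back]) → [ɤ]
2 segments change.

2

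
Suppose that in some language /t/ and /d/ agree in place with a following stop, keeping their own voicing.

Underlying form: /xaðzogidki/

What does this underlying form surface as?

[xaðzogigki]

/d/ before /k/ (velar) → [g]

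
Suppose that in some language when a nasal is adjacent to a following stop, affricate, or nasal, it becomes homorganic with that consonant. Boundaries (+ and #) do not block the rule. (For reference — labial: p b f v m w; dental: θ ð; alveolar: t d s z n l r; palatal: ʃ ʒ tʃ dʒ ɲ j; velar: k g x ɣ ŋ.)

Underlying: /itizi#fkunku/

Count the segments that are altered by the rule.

1

/n/ before /k/ (velar) → [ŋ]
1 segment changes.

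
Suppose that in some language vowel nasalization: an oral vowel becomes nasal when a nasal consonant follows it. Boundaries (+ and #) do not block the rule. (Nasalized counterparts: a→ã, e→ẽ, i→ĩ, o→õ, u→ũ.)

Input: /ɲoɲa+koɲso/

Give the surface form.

[ɲõɲa+kõɲso]

/o/ before nasal /ɲ/ → [õ]
/o/ before nasal /ɲ/ → [õ]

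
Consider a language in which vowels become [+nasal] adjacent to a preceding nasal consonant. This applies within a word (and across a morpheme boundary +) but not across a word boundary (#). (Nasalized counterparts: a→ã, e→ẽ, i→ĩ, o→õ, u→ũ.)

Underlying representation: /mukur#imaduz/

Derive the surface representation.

/u/ after nasal /m/ → [ũ]
/a/ after nasal /m/ → [ã]

[mũkur#imãduz]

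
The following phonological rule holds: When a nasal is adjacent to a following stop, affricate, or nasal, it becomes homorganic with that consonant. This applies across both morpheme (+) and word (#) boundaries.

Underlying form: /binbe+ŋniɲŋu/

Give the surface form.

[bimbe+nniŋŋu]

/n/ before /b/ (labial) → [m]
/ŋ/ before /n/ (alveolar) → [n]
/ɲ/ before /ŋ/ (velar) → [ŋ]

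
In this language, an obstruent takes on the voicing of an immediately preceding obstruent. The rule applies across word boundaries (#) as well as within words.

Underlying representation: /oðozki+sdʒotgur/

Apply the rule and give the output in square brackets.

[oðozgi+stʃotkur]

/k/ after /z/ (voiced) → [g]
/dʒ/ after /s/ (voiceless) → [tʃ]
/g/ after /t/ (voiceless) → [k]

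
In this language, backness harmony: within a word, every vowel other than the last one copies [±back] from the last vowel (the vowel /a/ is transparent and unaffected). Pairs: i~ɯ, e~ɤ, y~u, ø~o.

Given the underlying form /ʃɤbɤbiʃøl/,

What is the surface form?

/ɤ/ harmonizes with /ø/ ([-back]) → [e]
/ɤ/ harmonizes with /ø/ ([-back]) → [e]

[ʃebebiʃøl]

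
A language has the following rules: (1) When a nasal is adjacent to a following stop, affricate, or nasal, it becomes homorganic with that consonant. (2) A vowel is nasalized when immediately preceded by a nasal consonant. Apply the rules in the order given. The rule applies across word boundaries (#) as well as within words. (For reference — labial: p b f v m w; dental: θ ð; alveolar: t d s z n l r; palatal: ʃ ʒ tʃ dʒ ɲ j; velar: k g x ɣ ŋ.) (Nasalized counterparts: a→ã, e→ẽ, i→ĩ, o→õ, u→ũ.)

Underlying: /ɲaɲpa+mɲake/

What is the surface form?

Rule 1: /ɲ/ before /p/ (labial) → [m]
Rule 1: /m/ before /ɲ/ (palatal) → [ɲ]
After rule 1: ɲampa+ɲɲake
Rule 2: /a/ after nasal /ɲ/ → [ã]
Rule 2: /a/ after nasal /ɲ/ → [ã]

[ɲãmpa+ɲɲãke]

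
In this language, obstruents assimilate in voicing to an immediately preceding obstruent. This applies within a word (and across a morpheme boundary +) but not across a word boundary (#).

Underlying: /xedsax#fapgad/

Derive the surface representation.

/s/ after /d/ (voiced) → [z]
/g/ after /p/ (voiceless) → [k]

[xedzax#fapkad]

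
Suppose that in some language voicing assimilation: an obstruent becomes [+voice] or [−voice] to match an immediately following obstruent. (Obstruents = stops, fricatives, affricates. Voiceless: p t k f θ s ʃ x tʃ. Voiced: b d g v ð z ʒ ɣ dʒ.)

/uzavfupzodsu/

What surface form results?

[uzaffubzotsu]

/v/ before /f/ (voiceless) → [f]
/p/ before /z/ (voiced) → [b]
/d/ before /s/ (voiceless) → [t]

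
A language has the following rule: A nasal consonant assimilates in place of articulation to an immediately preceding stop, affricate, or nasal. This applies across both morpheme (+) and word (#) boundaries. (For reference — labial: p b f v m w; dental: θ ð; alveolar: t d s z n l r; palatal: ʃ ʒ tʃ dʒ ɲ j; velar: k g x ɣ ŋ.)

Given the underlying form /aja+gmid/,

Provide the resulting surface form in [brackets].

/m/ after /g/ (velar) → [ŋ]

[aja+gŋid]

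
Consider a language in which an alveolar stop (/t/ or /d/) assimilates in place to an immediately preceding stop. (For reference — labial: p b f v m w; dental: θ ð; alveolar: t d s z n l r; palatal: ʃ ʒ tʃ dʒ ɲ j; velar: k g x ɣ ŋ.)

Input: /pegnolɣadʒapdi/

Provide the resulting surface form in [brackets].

/d/ after /p/ (labial) → [b]

[pegnolɣadʒapbi]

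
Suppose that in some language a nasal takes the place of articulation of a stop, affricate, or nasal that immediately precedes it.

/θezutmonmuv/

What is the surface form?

[θezutnonnuv]

/m/ after /t/ (alveolar) → [n]
/m/ after /n/ (alveolar) → [n]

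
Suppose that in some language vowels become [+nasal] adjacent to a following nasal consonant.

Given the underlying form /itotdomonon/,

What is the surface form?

/o/ before nasal /m/ → [õ]
/o/ before nasal /n/ → [õ]
/o/ before nasal /n/ → [õ]

[itotdõmõnõn]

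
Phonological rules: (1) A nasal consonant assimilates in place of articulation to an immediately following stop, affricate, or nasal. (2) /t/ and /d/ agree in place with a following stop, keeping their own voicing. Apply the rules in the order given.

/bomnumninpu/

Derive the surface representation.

Rule 1: /m/ before /n/ (alveolar) → [n]
Rule 1: /m/ before /n/ (alveolar) → [n]
Rule 1: /n/ before /p/ (labial) → [m]
After rule 1: bonnunnimpu
Rule 2: no segment meets the rule's conditions; no change.

[bonnunnimpu]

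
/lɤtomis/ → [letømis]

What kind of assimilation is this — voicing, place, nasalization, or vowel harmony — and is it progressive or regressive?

/ɤ/→[e] /o/→[ø].
Vowels agree with the last vowel, so the harmony is regressive.

vowel harmony, regressive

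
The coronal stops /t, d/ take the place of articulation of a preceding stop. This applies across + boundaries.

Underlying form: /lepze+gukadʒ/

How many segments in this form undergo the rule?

No segment meets the rule's conditions.

0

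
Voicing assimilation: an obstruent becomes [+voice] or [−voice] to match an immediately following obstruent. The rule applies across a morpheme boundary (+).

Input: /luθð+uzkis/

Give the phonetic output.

[luðð+uskis]

/θ/ before /ð/ (voiced) → [ð]
/z/ before /k/ (voiceless) → [s]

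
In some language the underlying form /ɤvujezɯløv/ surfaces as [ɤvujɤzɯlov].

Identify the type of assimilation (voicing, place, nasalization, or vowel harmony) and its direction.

/e/→[ɤ] /ø/→[o].
Vowels agree with the first vowel, so the harmony is progressive.

vowel harmony, progressive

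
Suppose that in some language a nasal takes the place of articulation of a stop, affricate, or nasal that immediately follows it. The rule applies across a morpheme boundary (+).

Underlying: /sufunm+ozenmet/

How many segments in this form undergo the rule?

2

/n/ before /m/ (labial) → [m]
/n/ before /m/ (labial) → [m]
2 segments change.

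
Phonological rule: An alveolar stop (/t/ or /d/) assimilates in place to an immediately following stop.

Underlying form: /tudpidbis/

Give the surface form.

/d/ before /p/ (labial) → [b]
/d/ before /b/ (labial) → [b]

[tubpibbis]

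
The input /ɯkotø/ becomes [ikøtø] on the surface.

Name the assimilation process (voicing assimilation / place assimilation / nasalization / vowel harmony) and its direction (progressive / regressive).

/ɯ/→[i] /o/→[ø].
Vowels agree with the last vowel, so the harmony is regressive.

vowel harmony, regressive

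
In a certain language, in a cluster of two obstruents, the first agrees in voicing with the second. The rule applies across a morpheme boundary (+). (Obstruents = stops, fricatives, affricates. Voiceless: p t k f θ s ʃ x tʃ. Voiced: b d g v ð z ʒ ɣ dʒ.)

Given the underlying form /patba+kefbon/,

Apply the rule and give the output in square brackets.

/t/ before /b/ (voiced) → [d]
/f/ before /b/ (voiced) → [v]

[padba+kevbon]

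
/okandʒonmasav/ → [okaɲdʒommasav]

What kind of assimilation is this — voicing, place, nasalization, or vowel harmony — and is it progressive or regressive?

/n/→[ɲ] /n/→[m].
Each target copies a feature from the following segment, so the direction is regressive.

place assimilation, regressive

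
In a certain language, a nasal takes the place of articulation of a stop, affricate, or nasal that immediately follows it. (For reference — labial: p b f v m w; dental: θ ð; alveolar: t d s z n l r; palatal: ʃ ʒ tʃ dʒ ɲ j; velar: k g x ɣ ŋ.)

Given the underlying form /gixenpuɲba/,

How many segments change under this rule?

2

/n/ before /p/ (labial) → [m]
/ɲ/ before /b/ (labial) → [m]
2 segments change.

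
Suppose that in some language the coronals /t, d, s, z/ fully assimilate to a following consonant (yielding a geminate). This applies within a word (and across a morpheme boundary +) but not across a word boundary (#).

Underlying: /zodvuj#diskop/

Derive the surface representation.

/d/ before /v/ → [v] (total assimilation)
/s/ before /k/ → [k] (total assimilation)

[zovvuj#dikkop]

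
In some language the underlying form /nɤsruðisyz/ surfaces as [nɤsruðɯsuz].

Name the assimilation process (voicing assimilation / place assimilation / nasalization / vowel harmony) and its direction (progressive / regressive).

vowel harmony, progressive

/i/→[ɯ] /y/→[u].
Vowels agree with the first vowel, so the harmony is progressive.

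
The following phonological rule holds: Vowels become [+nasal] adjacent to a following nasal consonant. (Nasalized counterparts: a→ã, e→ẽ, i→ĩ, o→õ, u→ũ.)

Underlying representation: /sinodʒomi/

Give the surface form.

[sĩnodʒõmi]

/i/ before nasal /n/ → [ĩ]
/o/ before nasal /m/ → [õ]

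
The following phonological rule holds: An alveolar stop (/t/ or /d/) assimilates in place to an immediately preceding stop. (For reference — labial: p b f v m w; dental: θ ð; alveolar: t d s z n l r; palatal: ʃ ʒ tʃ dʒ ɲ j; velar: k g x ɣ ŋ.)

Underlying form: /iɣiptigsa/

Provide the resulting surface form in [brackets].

/t/ after /p/ (labial) → [p]

[iɣippigsa]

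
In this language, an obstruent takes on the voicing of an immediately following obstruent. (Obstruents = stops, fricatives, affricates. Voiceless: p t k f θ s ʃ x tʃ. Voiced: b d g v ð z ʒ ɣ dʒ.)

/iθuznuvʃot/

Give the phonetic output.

[iθuznufʃot]

/v/ before /ʃ/ (voiceless) → [f]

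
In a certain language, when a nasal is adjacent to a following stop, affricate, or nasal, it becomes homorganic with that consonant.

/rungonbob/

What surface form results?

/n/ before /g/ (velar) → [ŋ]
/n/ before /b/ (labial) → [m]

[ruŋgombob]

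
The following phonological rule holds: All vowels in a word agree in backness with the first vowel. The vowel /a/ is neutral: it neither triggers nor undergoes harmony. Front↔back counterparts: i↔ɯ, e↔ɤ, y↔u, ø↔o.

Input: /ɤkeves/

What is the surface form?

/e/ harmonizes with /ɤ/ ([+back]) → [ɤ]
/e/ harmonizes with /ɤ/ ([+back]) → [ɤ]

[ɤkɤvɤs]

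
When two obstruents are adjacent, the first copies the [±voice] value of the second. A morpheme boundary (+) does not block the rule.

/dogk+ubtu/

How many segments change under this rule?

/g/ before /k/ (voiceless) → [k]
/b/ before /t/ (voiceless) → [p]
2 segments change.

2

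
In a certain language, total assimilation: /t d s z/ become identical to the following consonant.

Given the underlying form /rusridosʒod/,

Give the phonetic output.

/s/ before /r/ → [r] (total assimilation)
/s/ before /ʒ/ → [ʒ] (total assimilation)

[rurridoʒʒod]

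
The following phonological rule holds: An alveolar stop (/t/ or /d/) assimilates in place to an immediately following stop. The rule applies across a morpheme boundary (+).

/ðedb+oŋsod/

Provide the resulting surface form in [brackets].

[ðebb+oŋsod]

/d/ before /b/ (labial) → [b]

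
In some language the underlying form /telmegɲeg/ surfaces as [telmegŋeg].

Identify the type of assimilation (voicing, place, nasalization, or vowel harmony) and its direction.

place assimilation, progressive

/ɲ/→[ŋ].
Each target copies a feature from the preceding segment, so the direction is progressive.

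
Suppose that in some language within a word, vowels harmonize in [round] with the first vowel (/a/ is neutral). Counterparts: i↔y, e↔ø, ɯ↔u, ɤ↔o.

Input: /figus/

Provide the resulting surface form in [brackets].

/u/ harmonizes with /i/ ([-round]) → [ɯ]

[figɯs]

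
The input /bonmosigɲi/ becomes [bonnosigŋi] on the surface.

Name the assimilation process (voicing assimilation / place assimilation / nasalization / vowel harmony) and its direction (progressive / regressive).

/m/→[n] /ɲ/→[ŋ].
Each target copies a feature from the preceding segment, so the direction is progressive.

place assimilation, progressive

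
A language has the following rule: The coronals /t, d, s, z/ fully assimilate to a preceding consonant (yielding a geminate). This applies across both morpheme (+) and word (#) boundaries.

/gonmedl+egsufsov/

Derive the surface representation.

/s/ after /g/ → [g] (total assimilation)
/s/ after /f/ → [f] (total assimilation)

[gonmedl+egguffov]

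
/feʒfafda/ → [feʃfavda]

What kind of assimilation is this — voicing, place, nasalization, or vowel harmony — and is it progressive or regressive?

/ʒ/→[ʃ] /f/→[v].
Each target copies a feature from the following segment, so the direction is regressive.

voicing assimilation, regressive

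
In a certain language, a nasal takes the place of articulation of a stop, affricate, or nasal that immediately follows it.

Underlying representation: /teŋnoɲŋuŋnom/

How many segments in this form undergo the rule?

3

/ŋ/ before /n/ (alveolar) → [n]
/ɲ/ before /ŋ/ (velar) → [ŋ]
/ŋ/ before /n/ (alveolar) → [n]
3 segments change.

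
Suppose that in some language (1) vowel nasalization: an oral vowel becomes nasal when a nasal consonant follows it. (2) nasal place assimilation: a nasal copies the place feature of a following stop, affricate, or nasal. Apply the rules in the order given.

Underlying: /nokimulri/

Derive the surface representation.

Rule 1: /i/ before nasal /m/ → [ĩ]
After rule 1: nokĩmulri
Rule 2: no segment meets the rule's conditions; no change.

[nokĩmulri]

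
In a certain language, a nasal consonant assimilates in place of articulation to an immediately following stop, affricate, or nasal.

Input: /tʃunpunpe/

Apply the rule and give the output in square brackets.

/n/ before /p/ (labial) → [m]
/n/ before /p/ (labial) → [m]

[tʃumpumpe]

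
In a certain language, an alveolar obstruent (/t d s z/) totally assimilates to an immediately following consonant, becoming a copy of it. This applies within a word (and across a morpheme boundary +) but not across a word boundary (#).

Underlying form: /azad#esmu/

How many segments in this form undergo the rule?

1

/s/ before /m/ → [m] (total assimilation)
1 segment changes.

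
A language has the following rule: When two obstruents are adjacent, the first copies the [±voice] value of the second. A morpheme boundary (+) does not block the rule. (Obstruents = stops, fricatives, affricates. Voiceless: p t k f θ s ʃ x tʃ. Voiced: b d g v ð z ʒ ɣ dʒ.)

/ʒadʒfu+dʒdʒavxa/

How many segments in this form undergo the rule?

2

/dʒ/ before /f/ (voiceless) → [tʃ]
/v/ before /x/ (voiceless) → [f]
2 segments change.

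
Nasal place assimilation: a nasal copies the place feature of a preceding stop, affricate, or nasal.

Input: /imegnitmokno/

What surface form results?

/n/ after /g/ (velar) → [ŋ]
/m/ after /t/ (alveolar) → [n]
/n/ after /k/ (velar) → [ŋ]

[imegŋitnokŋo]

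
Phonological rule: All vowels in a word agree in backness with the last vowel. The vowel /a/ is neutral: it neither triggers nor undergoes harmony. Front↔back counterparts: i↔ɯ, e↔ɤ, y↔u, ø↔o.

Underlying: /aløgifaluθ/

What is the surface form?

[alogɯfaluθ]

/ø/ harmonizes with /u/ ([+back]) → [o]
/i/ harmonizes with /u/ ([+back]) → [ɯ]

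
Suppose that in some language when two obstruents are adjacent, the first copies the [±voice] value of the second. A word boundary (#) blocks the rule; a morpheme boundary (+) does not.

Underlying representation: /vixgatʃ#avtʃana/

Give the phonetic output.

[viɣgatʃ#aftʃana]

/x/ before /g/ (voiced) → [ɣ]
/v/ before /tʃ/ (voiceless) → [f]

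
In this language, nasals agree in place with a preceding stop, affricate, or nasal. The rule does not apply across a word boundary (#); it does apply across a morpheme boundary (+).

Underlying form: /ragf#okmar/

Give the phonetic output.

/m/ after /k/ (velar) → [ŋ]

[ragf#okŋar]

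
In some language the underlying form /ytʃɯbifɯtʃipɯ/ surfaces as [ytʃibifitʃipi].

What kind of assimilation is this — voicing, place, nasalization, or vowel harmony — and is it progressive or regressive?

/ɯ/→[i] /ɯ/→[i] /ɯ/→[i].
Vowels agree with the first vowel, so the harmony is progressive.

vowel harmony, progressive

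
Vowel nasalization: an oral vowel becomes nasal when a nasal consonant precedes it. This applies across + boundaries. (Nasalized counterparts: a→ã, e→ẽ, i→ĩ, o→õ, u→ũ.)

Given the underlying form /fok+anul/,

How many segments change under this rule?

/u/ after nasal /n/ → [ũ]
1 segment changes.

1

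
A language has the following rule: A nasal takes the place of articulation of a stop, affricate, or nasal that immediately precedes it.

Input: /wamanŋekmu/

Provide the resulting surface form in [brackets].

[wamannekŋu]

/ŋ/ after /n/ (alveolar) → [n]
/m/ after /k/ (velar) → [ŋ]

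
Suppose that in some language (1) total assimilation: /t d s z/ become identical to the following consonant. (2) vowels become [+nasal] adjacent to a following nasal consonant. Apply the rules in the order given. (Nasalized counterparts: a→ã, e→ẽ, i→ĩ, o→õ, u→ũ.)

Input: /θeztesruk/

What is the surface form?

Rule 1: /z/ before /t/ → [t] (total assimilation)
Rule 1: /s/ before /r/ → [r] (total assimilation)
After rule 1: θetterruk
Rule 2: no segment meets the rule's conditions; no change.

[θetterruk]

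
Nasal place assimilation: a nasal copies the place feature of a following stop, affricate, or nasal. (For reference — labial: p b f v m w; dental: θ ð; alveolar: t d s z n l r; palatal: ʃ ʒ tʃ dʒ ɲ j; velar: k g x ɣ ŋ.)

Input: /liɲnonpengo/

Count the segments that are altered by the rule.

3

/ɲ/ before /n/ (alveolar) → [n]
/n/ before /p/ (labial) → [m]
/n/ before /g/ (velar) → [ŋ]
3 segments change.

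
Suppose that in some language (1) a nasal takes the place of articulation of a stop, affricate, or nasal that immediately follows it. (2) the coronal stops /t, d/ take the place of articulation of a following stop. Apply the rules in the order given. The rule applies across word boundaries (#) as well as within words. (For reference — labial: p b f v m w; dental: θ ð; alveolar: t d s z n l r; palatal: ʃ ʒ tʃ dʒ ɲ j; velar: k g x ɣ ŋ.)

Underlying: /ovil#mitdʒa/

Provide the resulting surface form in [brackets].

Rule 1: no segment meets the rule's conditions; no change.
After rule 1: ovil#mitdʒa
Rule 2: no segment meets the rule's conditions; no change.

[ovil#mitdʒa]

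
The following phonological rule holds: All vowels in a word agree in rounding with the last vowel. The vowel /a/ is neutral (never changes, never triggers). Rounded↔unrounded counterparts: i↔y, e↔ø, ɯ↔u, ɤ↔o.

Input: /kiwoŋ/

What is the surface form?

[kywoŋ]

/i/ harmonizes with /o/ ([+round]) → [y]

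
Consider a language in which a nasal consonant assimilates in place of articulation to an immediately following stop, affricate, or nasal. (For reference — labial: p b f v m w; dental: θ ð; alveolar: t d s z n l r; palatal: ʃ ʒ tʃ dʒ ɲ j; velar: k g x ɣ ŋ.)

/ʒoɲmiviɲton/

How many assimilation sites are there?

2

/ɲ/ before /m/ (labial) → [m]
/ɲ/ before /t/ (alveolar) → [n]
2 segments change.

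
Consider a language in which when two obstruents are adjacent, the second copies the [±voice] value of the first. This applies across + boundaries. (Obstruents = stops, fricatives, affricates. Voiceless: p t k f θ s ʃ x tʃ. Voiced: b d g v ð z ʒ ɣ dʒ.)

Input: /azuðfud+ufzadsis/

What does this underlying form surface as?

[azuðvud+ufsadzis]

/f/ after /ð/ (voiced) → [v]
/z/ after /f/ (voiceless) → [s]
/s/ after /d/ (voiced) → [z]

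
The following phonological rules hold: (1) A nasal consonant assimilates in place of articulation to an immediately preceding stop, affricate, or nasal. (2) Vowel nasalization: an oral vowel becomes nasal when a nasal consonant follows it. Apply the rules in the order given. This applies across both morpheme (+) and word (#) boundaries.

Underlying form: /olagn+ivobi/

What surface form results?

[olagŋ+ivobi]

Rule 1: /n/ after /g/ (velar) → [ŋ]
After rule 1: olagŋ+ivobi
Rule 2: no segment meets the rule's conditions; no change.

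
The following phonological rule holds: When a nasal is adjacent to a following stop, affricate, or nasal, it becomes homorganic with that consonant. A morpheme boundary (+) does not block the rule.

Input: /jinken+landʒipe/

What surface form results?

[jiŋken+laɲdʒipe]

/n/ before /k/ (velar) → [ŋ]
/n/ before /dʒ/ (palatal) → [ɲ]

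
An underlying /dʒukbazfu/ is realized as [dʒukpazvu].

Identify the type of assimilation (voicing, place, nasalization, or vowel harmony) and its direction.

/b/→[p] /f/→[v].
Each target copies a feature from the preceding segment, so the direction is progressive.

voicing assimilation, progressive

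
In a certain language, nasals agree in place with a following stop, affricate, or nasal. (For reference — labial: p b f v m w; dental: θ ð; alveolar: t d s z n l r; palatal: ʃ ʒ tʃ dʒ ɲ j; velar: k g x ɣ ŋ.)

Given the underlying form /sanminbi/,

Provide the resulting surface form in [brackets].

/n/ before /m/ (labial) → [m]
/n/ before /b/ (labial) → [m]

[sammimbi]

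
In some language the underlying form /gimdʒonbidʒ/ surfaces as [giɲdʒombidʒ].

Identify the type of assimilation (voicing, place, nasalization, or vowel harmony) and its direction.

place assimilation, regressive

/m/→[ɲ] /n/→[m].
Each target copies a feature from the following segment, so the direction is regressive.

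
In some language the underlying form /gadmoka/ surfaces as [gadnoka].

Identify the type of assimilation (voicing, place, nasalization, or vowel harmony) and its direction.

place assimilation, progressive

/m/→[n].
Each target copies a feature from the preceding segment, so the direction is progressive.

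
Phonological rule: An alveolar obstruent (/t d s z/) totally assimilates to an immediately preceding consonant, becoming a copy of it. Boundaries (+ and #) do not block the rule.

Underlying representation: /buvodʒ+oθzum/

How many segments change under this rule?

/z/ after /θ/ → [θ] (total assimilation)
1 segment changes.

1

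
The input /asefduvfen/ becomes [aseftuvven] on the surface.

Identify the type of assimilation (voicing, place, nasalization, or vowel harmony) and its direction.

voicing assimilation, progressive

/d/→[t] /f/→[v].
Each target copies a feature from the preceding segment, so the direction is progressive.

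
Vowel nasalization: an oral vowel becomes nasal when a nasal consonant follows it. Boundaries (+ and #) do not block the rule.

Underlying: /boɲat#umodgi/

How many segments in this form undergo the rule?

2

/o/ before nasal /ɲ/ → [õ]
/u/ before nasal /m/ → [ũ]
2 segments change.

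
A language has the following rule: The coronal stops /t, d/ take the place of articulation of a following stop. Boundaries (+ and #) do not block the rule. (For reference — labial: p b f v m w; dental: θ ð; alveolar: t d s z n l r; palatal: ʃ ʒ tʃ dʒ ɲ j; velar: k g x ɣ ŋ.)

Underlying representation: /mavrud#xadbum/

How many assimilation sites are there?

/d/ before /b/ (labial) → [b]
1 segment changes.

1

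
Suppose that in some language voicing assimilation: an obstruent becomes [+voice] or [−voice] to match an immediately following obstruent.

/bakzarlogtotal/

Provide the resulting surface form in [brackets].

/k/ before /z/ (voiced) → [g]
/g/ before /t/ (voiceless) → [k]

[bagzarloktotal]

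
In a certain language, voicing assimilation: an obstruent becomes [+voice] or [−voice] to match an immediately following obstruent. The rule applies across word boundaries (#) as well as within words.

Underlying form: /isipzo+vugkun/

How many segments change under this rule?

/p/ before /z/ (voiced) → [b]
/g/ before /k/ (voiceless) → [k]
2 segments change.

2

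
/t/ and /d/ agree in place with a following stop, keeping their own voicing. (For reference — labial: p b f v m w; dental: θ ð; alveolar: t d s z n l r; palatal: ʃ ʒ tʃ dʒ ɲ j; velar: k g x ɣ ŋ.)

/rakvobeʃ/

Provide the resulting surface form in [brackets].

[rakvobeʃ]

no segment meets the rule's conditions; no change.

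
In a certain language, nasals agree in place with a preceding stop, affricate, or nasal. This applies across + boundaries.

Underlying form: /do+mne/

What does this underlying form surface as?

[do+mme]

/n/ after /m/ (labial) → [m]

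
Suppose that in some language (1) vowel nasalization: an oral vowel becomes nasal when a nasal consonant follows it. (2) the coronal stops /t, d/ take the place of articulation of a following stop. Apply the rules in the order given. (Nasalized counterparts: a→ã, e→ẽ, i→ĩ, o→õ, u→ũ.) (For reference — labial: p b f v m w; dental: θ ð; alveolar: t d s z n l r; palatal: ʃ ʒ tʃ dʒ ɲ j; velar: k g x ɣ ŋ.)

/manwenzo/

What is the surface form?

[mãnwẽnzo]

Rule 1: /a/ before nasal /n/ → [ã]
Rule 1: /e/ before nasal /n/ → [ẽ]
After rule 1: mãnwẽnzo
Rule 2: no segment meets the rule's conditions; no change.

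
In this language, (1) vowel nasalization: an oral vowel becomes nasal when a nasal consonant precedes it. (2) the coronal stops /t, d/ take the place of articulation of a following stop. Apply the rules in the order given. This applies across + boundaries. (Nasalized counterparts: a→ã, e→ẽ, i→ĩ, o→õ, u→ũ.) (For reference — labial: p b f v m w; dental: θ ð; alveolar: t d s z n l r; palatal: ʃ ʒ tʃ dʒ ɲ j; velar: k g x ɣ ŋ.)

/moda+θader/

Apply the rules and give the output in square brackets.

[mõda+θader]

Rule 1: /o/ after nasal /m/ → [õ]
After rule 1: mõda+θader
Rule 2: no segment meets the rule's conditions; no change.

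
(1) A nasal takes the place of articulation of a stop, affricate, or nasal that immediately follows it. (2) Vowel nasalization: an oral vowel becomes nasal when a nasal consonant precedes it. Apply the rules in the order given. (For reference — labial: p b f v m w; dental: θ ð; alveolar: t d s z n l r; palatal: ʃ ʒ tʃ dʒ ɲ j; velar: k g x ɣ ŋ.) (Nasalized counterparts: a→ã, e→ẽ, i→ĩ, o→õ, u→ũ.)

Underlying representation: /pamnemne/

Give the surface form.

Rule 1: /m/ before /n/ (alveolar) → [n]
Rule 1: /m/ before /n/ (alveolar) → [n]
After rule 1: pannenne
Rule 2: /e/ after nasal /n/ → [ẽ]
Rule 2: /e/ after nasal /n/ → [ẽ]

[pannẽnnẽ]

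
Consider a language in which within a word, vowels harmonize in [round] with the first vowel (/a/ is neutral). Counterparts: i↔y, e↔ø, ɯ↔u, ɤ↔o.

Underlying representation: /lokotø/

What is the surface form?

[lokotø]

no segment meets the rule's conditions; no change.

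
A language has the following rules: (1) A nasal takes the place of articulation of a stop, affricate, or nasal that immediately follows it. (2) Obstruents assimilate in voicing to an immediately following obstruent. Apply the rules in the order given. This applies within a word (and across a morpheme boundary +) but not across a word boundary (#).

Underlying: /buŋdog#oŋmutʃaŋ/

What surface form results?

Rule 1: /ŋ/ before /d/ (alveolar) → [n]
Rule 1: /ŋ/ before /m/ (labial) → [m]
After rule 1: bundog#ommutʃaŋ
Rule 2: no segment meets the rule's conditions; no change.

[bundog#ommutʃaŋ]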